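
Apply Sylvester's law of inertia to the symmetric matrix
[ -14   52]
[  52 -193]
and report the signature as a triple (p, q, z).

step 0: pivot -14 → sign −
step 1: pivot 1/7 → sign +
signature = (1, 1, 0)

Answer: (1, 1, 0)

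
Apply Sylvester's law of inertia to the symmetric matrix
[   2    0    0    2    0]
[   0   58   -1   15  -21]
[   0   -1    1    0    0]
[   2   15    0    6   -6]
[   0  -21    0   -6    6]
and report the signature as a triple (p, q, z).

step 0: pivot 2 → sign +
step 1: pivot 58 → sign +
step 2: pivot 57/58 → sign +
step 3: pivot 1/19 → sign +
step 4: pivot -6 → sign −
signature = (4, 1, 0)

Answer: (4, 1, 0)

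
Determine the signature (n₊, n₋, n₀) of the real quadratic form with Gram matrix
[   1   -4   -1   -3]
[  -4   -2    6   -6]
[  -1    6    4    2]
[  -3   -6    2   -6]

Answer: (3, 1, 0)

Derivation:
step 0: pivot 1 → sign +
step 1: pivot -18 → sign −
step 2: pivot 29/9 → sign +
step 3: pivot 6/29 → sign +
signature = (3, 1, 0)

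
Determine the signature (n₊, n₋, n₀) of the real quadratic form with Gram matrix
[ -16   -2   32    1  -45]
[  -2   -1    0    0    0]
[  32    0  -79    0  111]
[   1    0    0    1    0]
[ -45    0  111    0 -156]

Answer: (1, 3, 1)

Derivation:
step 0: pivot -16 → sign −
step 1: pivot -3/4 → sign −
step 2: pivot 19/3 → sign +
step 3: pivot -3/76 → sign −
step 4: row/col 4 already zero → sign 0
signature = (1, 3, 1)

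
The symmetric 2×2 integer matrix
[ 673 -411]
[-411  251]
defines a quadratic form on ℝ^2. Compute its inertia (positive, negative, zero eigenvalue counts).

Answer: (2, 0, 0)

Derivation:
step 0: pivot 673 → sign +
step 1: pivot 2/673 → sign +
signature = (2, 0, 0)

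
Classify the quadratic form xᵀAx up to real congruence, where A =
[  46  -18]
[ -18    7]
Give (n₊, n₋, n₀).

Answer: (1, 1, 0)

Derivation:
step 0: pivot 46 → sign +
step 1: pivot -1/23 → sign −
signature = (1, 1, 0)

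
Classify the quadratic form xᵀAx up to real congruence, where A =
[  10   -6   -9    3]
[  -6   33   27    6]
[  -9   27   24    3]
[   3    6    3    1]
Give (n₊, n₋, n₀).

step 0: pivot 10 → sign +
step 1: pivot 147/5 → sign +
step 2: pivot 3/98 → sign +
step 3: pivot -2 → sign −
signature = (3, 1, 0)

Answer: (3, 1, 0)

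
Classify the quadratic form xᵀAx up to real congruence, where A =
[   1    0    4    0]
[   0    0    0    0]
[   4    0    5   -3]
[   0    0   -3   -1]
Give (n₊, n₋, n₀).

step 0: pivot 1 → sign +
step 1: pivot -11 → sign −
step 2: pivot -2/11 → sign −
step 3: row/col 3 already zero → sign 0
signature = (1, 2, 1)

Answer: (1, 2, 1)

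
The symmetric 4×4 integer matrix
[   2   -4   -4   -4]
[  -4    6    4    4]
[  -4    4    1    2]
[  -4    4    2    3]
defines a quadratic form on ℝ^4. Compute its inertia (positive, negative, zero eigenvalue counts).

Answer: (2, 2, 0)

Derivation:
step 0: pivot 2 → sign +
step 1: pivot -2 → sign −
step 2: pivot 1 → sign +
step 3: pivot -1 → sign −
signature = (2, 2, 0)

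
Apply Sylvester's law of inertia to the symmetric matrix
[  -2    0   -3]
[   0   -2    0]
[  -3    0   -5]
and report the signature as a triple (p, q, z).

step 0: pivot -2 → sign −
step 1: pivot -2 → sign −
step 2: pivot -1/2 → sign −
signature = (0, 3, 0)

Answer: (0, 3, 0)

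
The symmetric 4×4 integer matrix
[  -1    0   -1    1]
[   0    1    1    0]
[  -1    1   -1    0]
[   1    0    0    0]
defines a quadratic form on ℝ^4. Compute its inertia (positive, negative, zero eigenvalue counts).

Answer: (2, 2, 0)

Derivation:
step 0: pivot -1 → sign −
step 1: pivot 1 → sign +
step 2: pivot -1 → sign −
step 3: pivot 2 → sign +
signature = (2, 2, 0)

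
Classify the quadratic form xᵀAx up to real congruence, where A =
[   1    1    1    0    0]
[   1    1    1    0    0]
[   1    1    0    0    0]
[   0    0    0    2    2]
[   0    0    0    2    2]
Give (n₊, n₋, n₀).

step 0: pivot 1 → sign +
step 1: pivot -1 → sign −
step 2: pivot 2 → sign +
step 3: row/col 3 already zero → sign 0
step 4: row/col 4 already zero → sign 0
signature = (2, 1, 2)

Answer: (2, 1, 2)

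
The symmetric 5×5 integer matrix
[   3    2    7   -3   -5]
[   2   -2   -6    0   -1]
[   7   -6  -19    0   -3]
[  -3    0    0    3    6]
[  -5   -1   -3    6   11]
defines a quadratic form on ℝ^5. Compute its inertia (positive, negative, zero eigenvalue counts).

step 0: pivot 3 → sign +
step 1: pivot -10/3 → sign −
step 2: pivot -6/5 → sign −
step 3: pivot 3/2 → sign +
step 4: pivot -1/2 → sign −
signature = (2, 3, 0)

Answer: (2, 3, 0)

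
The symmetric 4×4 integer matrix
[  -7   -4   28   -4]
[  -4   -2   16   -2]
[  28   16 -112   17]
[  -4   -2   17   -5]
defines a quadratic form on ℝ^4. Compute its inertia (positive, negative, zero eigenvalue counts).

Answer: (2, 2, 0)

Derivation:
step 0: pivot -7 → sign −
step 1: pivot 2/7 → sign +
step 2: pivot -3 → sign −
step 3: pivot 1/3 → sign +
signature = (2, 2, 0)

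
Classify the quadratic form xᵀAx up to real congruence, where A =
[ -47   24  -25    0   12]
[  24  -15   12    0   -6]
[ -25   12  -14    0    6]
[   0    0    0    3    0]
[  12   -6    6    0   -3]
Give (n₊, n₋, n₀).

step 0: pivot -47 → sign −
step 1: pivot -129/47 → sign −
step 2: pivot -21/43 → sign −
step 3: pivot 3 → sign +
step 4: pivot 3/7 → sign +
signature = (2, 3, 0)

Answer: (2, 3, 0)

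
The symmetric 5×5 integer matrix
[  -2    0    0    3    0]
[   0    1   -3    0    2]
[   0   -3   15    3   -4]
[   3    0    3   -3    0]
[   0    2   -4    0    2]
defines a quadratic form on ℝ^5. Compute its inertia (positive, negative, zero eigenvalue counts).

Answer: (3, 2, 0)

Derivation:
step 0: pivot -2 → sign −
step 1: pivot 1 → sign +
step 2: pivot 6 → sign +
step 3: pivot -8/3 → sign −
step 4: pivot 3/8 → sign +
signature = (3, 2, 0)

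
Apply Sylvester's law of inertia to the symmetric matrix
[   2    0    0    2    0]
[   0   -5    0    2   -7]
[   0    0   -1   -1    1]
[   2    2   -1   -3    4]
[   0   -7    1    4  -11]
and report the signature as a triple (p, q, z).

Answer: (1, 4, 0)

Derivation:
step 0: pivot 2 → sign +
step 1: pivot -5 → sign −
step 2: pivot -1 → sign −
step 3: pivot -16/5 → sign −
step 4: pivot -3/16 → sign −
signature = (1, 4, 0)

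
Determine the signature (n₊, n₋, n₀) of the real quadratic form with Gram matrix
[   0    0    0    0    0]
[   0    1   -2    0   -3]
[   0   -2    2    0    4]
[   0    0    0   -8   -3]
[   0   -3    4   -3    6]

Answer: (2, 2, 1)

Derivation:
step 0: pivot 1 → sign +
step 1: pivot -2 → sign −
step 2: pivot -8 → sign −
step 3: pivot 1/8 → sign +
step 4: row/col 4 already zero → sign 0
signature = (2, 2, 1)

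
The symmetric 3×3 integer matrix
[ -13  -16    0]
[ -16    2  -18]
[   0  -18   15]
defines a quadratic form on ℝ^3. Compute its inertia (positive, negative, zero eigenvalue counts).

Answer: (2, 1, 0)

Derivation:
step 0: pivot -13 → sign −
step 1: pivot 282/13 → sign +
step 2: pivot 3/47 → sign +
signature = (2, 1, 0)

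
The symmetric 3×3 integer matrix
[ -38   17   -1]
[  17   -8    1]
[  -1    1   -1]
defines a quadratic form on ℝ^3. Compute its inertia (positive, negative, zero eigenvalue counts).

Answer: (0, 3, 0)

Derivation:
step 0: pivot -38 → sign −
step 1: pivot -15/38 → sign −
step 2: pivot -1/5 → sign −
signature = (0, 3, 0)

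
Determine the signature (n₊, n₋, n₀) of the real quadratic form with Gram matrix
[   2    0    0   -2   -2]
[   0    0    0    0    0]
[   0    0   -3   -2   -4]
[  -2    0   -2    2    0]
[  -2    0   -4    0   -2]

Answer: (3, 1, 1)

Derivation:
step 0: pivot 2 → sign +
step 1: pivot -3 → sign −
step 2: pivot 4/3 → sign +
step 3: pivot 1 → sign +
step 4: row/col 4 already zero → sign 0
signature = (3, 1, 1)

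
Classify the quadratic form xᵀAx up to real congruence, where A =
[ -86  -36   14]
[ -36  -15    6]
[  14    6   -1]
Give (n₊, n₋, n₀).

step 0: pivot -86 → sign −
step 1: pivot 3/43 → sign +
step 2: pivot 1 → sign +
signature = (2, 1, 0)

Answer: (2, 1, 0)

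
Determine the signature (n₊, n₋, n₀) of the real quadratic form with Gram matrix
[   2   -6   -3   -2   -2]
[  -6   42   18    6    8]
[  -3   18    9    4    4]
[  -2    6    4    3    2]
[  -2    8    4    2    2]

Answer: (4, 1, 0)

Derivation:
step 0: pivot 2 → sign +
step 1: pivot 24 → sign +
step 2: pivot 9/8 → sign +
step 3: pivot 1/9 → sign +
step 4: pivot -2/3 → sign −
signature = (4, 1, 0)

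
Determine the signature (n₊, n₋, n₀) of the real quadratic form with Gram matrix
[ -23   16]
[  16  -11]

step 0: pivot -23 → sign −
step 1: pivot 3/23 → sign +
signature = (1, 1, 0)

Answer: (1, 1, 0)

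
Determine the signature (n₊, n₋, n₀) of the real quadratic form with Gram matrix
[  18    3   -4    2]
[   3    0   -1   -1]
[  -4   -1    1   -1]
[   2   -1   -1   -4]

step 0: pivot 18 → sign +
step 1: pivot -1/2 → sign −
step 2: pivot 1/3 → sign +
step 3: pivot -1 → sign −
signature = (2, 2, 0)

Answer: (2, 2, 0)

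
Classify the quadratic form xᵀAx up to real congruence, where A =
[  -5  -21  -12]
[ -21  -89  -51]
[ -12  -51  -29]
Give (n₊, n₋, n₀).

step 0: pivot -5 → sign −
step 1: pivot -4/5 → sign −
step 2: pivot 1/4 → sign +
signature = (1, 2, 0)

Answer: (1, 2, 0)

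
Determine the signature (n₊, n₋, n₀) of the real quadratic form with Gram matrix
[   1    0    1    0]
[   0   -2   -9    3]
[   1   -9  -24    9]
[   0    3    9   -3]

step 0: pivot 1 → sign +
step 1: pivot -2 → sign −
step 2: pivot 31/2 → sign +
step 3: pivot 6/31 → sign +
signature = (3, 1, 0)

Answer: (3, 1, 0)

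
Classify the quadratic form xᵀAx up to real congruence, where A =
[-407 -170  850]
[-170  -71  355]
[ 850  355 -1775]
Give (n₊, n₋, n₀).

Answer: (1, 1, 1)

Derivation:
step 0: pivot -407 → sign −
step 1: pivot 3/407 → sign +
step 2: row/col 2 already zero → sign 0
signature = (1, 1, 1)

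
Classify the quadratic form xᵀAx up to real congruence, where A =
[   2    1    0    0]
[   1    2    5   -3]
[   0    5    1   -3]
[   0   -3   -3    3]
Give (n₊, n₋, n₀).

Answer: (3, 1, 0)

Derivation:
step 0: pivot 2 → sign +
step 1: pivot 3/2 → sign +
step 2: pivot -47/3 → sign −
step 3: pivot 6/47 → sign +
signature = (3, 1, 0)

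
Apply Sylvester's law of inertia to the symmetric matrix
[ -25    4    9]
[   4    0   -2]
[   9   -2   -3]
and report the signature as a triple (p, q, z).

Answer: (1, 2, 0)

Derivation:
step 0: pivot -25 → sign −
step 1: pivot 16/25 → sign +
step 2: pivot -1/4 → sign −
signature = (1, 2, 0)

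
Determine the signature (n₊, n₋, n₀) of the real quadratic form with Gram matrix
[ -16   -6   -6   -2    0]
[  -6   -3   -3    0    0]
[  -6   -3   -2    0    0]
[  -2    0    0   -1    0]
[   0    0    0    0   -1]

step 0: pivot -16 → sign −
step 1: pivot -3/4 → sign −
step 2: pivot 1 → sign +
step 3: pivot -1 → sign −
step 4: row/col 4 already zero → sign 0
signature = (1, 3, 1)

Answer: (1, 3, 1)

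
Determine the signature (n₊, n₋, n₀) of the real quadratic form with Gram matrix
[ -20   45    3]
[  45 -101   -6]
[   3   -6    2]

Answer: (2, 1, 0)

Derivation:
step 0: pivot -20 → sign −
step 1: pivot 1/4 → sign +
step 2: pivot 1/5 → sign +
signature = (2, 1, 0)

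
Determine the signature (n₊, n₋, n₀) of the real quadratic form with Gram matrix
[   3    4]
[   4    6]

Answer: (2, 0, 0)

Derivation:
step 0: pivot 3 → sign +
step 1: pivot 2/3 → sign +
signature = (2, 0, 0)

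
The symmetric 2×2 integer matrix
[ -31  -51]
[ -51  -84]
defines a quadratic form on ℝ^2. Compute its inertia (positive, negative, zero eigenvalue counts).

Answer: (0, 2, 0)

Derivation:
step 0: pivot -31 → sign −
step 1: pivot -3/31 → sign −
signature = (0, 2, 0)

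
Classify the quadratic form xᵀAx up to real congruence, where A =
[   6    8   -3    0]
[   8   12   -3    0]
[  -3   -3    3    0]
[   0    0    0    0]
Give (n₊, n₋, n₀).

Answer: (3, 0, 1)

Derivation:
step 0: pivot 6 → sign +
step 1: pivot 4/3 → sign +
step 2: pivot 3/4 → sign +
step 3: row/col 3 already zero → sign 0
signature = (3, 0, 1)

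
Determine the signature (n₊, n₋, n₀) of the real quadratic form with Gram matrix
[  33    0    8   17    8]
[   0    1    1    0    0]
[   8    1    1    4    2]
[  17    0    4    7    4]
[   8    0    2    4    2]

Answer: (3, 2, 0)

Derivation:
step 0: pivot 33 → sign +
step 1: pivot 1 → sign +
step 2: pivot -64/33 → sign −
step 3: pivot -7/4 → sign −
step 4: pivot 1/14 → sign +
signature = (3, 2, 0)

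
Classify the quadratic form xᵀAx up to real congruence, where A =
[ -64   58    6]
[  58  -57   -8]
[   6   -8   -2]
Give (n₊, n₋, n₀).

Answer: (1, 2, 0)

Derivation:
step 0: pivot -64 → sign −
step 1: pivot -71/16 → sign −
step 2: pivot 3/71 → sign +
signature = (1, 2, 0)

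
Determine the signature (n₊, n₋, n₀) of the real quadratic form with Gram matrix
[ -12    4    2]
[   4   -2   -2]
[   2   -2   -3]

Answer: (0, 2, 1)

Derivation:
step 0: pivot -12 → sign −
step 1: pivot -2/3 → sign −
step 2: row/col 2 already zero → sign 0
signature = (0, 2, 1)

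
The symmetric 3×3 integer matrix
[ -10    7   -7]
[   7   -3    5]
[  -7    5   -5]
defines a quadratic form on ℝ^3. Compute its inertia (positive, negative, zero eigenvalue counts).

step 0: pivot -10 → sign −
step 1: pivot 19/10 → sign +
step 2: pivot -2/19 → sign −
signature = (1, 2, 0)

Answer: (1, 2, 0)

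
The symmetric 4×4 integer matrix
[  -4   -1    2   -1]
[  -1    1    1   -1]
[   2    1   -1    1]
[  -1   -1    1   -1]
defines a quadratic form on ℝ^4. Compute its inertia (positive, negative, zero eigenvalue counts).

step 0: pivot -4 → sign −
step 1: pivot 5/4 → sign +
step 2: pivot -1/5 → sign −
step 3: pivot 2 → sign +
signature = (2, 2, 0)

Answer: (2, 2, 0)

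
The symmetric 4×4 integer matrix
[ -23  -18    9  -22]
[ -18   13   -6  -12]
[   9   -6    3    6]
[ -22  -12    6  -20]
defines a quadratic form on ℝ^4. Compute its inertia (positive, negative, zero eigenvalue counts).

step 0: pivot -23 → sign −
step 1: pivot 623/23 → sign +
step 2: pivot 150/623 → sign +
step 3: row/col 3 already zero → sign 0
signature = (2, 1, 1)

Answer: (2, 1, 1)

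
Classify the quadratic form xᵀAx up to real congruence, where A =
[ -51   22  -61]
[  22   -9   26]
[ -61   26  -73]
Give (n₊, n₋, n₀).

step 0: pivot -51 → sign −
step 1: pivot 25/51 → sign +
step 2: pivot -6/25 → sign −
signature = (1, 2, 0)

Answer: (1, 2, 0)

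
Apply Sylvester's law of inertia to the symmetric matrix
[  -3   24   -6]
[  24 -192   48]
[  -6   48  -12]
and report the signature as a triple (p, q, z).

Answer: (0, 1, 2)

Derivation:
step 0: pivot -3 → sign −
step 1: row/col 1 already zero → sign 0
step 2: row/col 2 already zero → sign 0
signature = (0, 1, 2)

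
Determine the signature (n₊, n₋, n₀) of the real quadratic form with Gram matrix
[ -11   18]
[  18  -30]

Answer: (0, 2, 0)

Derivation:
step 0: pivot -11 → sign −
step 1: pivot -6/11 → sign −
signature = (0, 2, 0)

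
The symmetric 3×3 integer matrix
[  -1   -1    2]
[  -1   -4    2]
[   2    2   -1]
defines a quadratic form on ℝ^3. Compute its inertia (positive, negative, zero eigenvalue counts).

step 0: pivot -1 → sign −
step 1: pivot -3 → sign −
step 2: pivot 3 → sign +
signature = (1, 2, 0)

Answer: (1, 2, 0)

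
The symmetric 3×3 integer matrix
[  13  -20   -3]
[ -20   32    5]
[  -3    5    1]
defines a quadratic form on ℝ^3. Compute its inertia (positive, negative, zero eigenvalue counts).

Answer: (3, 0, 0)

Derivation:
step 0: pivot 13 → sign +
step 1: pivot 16/13 → sign +
step 2: pivot 3/16 → sign +
signature = (3, 0, 0)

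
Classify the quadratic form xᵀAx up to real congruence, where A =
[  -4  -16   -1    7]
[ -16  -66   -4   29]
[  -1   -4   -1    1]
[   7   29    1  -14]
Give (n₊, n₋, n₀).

Answer: (0, 4, 0)

Derivation:
step 0: pivot -4 → sign −
step 1: pivot -2 → sign −
step 2: pivot -3/4 → sign −
step 3: pivot -1/2 → sign −
signature = (0, 4, 0)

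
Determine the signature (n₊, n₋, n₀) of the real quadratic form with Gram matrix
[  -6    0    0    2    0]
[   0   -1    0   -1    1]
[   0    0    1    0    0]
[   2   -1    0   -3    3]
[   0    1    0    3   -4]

Answer: (1, 3, 1)

Derivation:
step 0: pivot -6 → sign −
step 1: pivot -1 → sign −
step 2: pivot 1 → sign +
step 3: pivot -4/3 → sign −
step 4: row/col 4 already zero → sign 0
signature = (1, 3, 1)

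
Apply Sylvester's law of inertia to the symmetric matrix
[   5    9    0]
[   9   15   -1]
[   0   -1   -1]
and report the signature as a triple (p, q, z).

step 0: pivot 5 → sign +
step 1: pivot -6/5 → sign −
step 2: pivot -1/6 → sign −
signature = (1, 2, 0)

Answer: (1, 2, 0)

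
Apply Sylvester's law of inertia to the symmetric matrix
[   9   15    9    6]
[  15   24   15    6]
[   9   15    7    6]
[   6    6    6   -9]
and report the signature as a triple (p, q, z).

step 0: pivot 9 → sign +
step 1: pivot -1 → sign −
step 2: pivot -2 → sign −
step 3: pivot 3 → sign +
signature = (2, 2, 0)

Answer: (2, 2, 0)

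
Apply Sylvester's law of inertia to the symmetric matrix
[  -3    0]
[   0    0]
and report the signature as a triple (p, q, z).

step 0: pivot -3 → sign −
step 1: row/col 1 already zero → sign 0
signature = (0, 1, 1)

Answer: (0, 1, 1)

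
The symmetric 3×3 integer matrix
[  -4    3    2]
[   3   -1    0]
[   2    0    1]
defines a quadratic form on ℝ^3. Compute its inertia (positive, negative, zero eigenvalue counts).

step 0: pivot -4 → sign −
step 1: pivot 5/4 → sign +
step 2: pivot 1/5 → sign +
signature = (2, 1, 0)

Answer: (2, 1, 0)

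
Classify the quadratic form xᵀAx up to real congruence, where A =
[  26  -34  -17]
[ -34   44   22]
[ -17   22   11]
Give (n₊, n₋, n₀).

Answer: (1, 1, 1)

Derivation:
step 0: pivot 26 → sign +
step 1: pivot -6/13 → sign −
step 2: row/col 2 already zero → sign 0
signature = (1, 1, 1)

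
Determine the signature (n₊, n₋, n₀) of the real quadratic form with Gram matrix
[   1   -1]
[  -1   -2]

Answer: (1, 1, 0)

Derivation:
step 0: pivot 1 → sign +
step 1: pivot -3 → sign −
signature = (1, 1, 0)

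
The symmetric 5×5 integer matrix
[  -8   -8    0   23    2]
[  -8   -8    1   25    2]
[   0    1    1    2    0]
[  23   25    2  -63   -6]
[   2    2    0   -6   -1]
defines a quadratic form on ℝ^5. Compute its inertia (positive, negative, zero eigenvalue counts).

step 0: pivot -8 → sign −
step 1: pivot 1 → sign +
step 2: pivot -1 → sign −
step 3: pivot -7/8 → sign −
step 4: pivot -3/7 → sign −
signature = (1, 4, 0)

Answer: (1, 4, 0)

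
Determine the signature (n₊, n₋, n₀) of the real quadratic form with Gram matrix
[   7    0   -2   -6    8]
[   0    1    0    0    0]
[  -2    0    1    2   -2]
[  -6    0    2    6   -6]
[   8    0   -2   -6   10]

Answer: (4, 0, 1)

Derivation:
step 0: pivot 7 → sign +
step 1: pivot 1 → sign +
step 2: pivot 3/7 → sign +
step 3: pivot 2/3 → sign +
step 4: row/col 4 already zero → sign 0
signature = (4, 0, 1)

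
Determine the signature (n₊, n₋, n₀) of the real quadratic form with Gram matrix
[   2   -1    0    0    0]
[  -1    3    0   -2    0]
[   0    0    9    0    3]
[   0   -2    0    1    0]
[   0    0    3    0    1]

step 0: pivot 2 → sign +
step 1: pivot 5/2 → sign +
step 2: pivot 9 → sign +
step 3: pivot -3/5 → sign −
step 4: row/col 4 already zero → sign 0
signature = (3, 1, 1)

Answer: (3, 1, 1)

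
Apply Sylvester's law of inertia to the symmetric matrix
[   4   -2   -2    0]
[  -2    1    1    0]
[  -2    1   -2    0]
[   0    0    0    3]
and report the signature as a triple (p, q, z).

Answer: (2, 1, 1)

Derivation:
step 0: pivot 4 → sign +
step 1: pivot -3 → sign −
step 2: pivot 3 → sign +
step 3: row/col 3 already zero → sign 0
signature = (2, 1, 1)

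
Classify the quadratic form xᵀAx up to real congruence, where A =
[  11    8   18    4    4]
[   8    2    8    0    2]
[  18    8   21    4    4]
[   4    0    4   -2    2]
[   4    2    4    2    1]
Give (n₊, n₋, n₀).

Answer: (2, 3, 0)

Derivation:
step 0: pivot 11 → sign +
step 1: pivot -42/11 → sign −
step 2: pivot -5/3 → sign −
step 3: pivot -6/35 → sign −
step 4: pivot 1 → sign +
signature = (2, 3, 0)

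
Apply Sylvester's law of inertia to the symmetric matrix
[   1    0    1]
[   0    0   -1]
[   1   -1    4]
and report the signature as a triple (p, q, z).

step 0: pivot 1 → sign +
step 1: pivot 3 → sign +
step 2: pivot -1/3 → sign −
signature = (2, 1, 0)

Answer: (2, 1, 0)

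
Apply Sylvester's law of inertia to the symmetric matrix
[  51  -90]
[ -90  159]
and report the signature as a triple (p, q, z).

step 0: pivot 51 → sign +
step 1: pivot 3/17 → sign +
signature = (2, 0, 0)

Answer: (2, 0, 0)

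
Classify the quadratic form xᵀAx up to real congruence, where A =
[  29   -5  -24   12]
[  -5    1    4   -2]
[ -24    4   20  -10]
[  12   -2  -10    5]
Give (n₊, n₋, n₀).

Answer: (2, 0, 2)

Derivation:
step 0: pivot 29 → sign +
step 1: pivot 4/29 → sign +
step 2: row/col 2 already zero → sign 0
step 3: row/col 3 already zero → sign 0
signature = (2, 0, 2)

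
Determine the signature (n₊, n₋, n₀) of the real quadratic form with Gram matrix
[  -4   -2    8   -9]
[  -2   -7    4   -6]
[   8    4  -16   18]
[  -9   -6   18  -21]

step 0: pivot -4 → sign −
step 1: pivot -6 → sign −
step 2: pivot -3/8 → sign −
step 3: row/col 3 already zero → sign 0
signature = (0, 3, 1)

Answer: (0, 3, 1)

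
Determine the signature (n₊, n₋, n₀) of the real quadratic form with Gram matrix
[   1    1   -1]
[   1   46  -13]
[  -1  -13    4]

step 0: pivot 1 → sign +
step 1: pivot 45 → sign +
step 2: pivot -1/5 → sign −
signature = (2, 1, 0)

Answer: (2, 1, 0)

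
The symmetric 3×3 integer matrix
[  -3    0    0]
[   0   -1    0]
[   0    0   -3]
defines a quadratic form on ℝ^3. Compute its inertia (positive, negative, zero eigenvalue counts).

step 0: pivot -3 → sign −
step 1: pivot -1 → sign −
step 2: pivot -3 → sign −
signature = (0, 3, 0)

Answer: (0, 3, 0)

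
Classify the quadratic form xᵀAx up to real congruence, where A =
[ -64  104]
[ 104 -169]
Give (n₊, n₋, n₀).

Answer: (0, 1, 1)

Derivation:
step 0: pivot -64 → sign −
step 1: row/col 1 already zero → sign 0
signature = (0, 1, 1)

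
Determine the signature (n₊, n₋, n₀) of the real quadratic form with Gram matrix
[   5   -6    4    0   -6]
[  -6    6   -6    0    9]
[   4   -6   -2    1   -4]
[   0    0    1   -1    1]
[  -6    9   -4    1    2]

Answer: (1, 4, 0)

Derivation:
step 0: pivot 5 → sign +
step 1: pivot -6/5 → sign −
step 2: pivot -4 → sign −
step 3: pivot -3/4 → sign −
step 4: pivot -3/2 → sign −
signature = (1, 4, 0)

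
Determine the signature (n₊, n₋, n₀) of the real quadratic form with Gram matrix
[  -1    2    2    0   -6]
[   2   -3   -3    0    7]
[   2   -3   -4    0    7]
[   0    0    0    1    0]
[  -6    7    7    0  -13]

step 0: pivot -1 → sign −
step 1: pivot 1 → sign +
step 2: pivot -1 → sign −
step 3: pivot 1 → sign +
step 4: pivot -2 → sign −
signature = (2, 3, 0)

Answer: (2, 3, 0)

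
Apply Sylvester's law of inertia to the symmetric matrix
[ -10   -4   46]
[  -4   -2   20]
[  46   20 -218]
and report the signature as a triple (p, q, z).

step 0: pivot -10 → sign −
step 1: pivot -2/5 → sign −
step 2: row/col 2 already zero → sign 0
signature = (0, 2, 1)

Answer: (0, 2, 1)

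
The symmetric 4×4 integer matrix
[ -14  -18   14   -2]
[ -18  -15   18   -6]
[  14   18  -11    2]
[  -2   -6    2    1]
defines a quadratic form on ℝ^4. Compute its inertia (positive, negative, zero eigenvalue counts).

step 0: pivot -14 → sign −
step 1: pivot 57/7 → sign +
step 2: pivot 3 → sign +
step 3: pivot -3/19 → sign −
signature = (2, 2, 0)

Answer: (2, 2, 0)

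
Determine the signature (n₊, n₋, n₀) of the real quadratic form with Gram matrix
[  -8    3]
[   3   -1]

Answer: (1, 1, 0)

Derivation:
step 0: pivot -8 → sign −
step 1: pivot 1/8 → sign +
signature = (1, 1, 0)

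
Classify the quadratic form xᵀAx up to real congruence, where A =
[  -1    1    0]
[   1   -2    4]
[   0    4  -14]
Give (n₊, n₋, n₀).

step 0: pivot -1 → sign −
step 1: pivot -1 → sign −
step 2: pivot 2 → sign +
signature = (1, 2, 0)

Answer: (1, 2, 0)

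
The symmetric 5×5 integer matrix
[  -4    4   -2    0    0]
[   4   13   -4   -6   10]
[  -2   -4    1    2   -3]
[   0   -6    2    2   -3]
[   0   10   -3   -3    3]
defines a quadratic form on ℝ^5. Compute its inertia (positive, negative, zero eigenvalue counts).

Answer: (1, 3, 1)

Derivation:
step 0: pivot -4 → sign −
step 1: pivot 17 → sign +
step 2: pivot -2/17 → sign −
step 3: pivot -1/2 → sign −
step 4: row/col 4 already zero → sign 0
signature = (1, 3, 1)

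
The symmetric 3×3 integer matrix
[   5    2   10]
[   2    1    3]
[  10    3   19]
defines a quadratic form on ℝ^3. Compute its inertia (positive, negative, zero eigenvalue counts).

step 0: pivot 5 → sign +
step 1: pivot 1/5 → sign +
step 2: pivot -6 → sign −
signature = (2, 1, 0)

Answer: (2, 1, 0)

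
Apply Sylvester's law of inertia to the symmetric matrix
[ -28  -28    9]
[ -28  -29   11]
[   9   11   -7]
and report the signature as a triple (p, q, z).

Answer: (0, 3, 0)

Derivation:
step 0: pivot -28 → sign −
step 1: pivot -1 → sign −
step 2: pivot -3/28 → sign −
signature = (0, 3, 0)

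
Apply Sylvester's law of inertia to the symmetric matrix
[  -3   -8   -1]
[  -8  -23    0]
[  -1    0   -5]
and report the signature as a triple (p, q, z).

step 0: pivot -3 → sign −
step 1: pivot -5/3 → sign −
step 2: pivot -2/5 → sign −
signature = (0, 3, 0)

Answer: (0, 3, 0)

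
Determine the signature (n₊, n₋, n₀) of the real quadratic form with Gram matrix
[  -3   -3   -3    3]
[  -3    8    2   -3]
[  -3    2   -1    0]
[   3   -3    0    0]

step 0: pivot -3 → sign −
step 1: pivot 11 → sign +
step 2: pivot -3/11 → sign −
step 3: row/col 3 already zero → sign 0
signature = (1, 2, 1)

Answer: (1, 2, 1)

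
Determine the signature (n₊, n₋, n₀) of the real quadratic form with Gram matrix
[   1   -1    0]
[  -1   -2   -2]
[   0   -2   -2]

step 0: pivot 1 → sign +
step 1: pivot -3 → sign −
step 2: pivot -2/3 → sign −
signature = (1, 2, 0)

Answer: (1, 2, 0)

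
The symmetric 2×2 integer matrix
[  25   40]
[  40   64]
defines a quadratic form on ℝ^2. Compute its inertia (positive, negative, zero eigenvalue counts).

Answer: (1, 0, 1)

Derivation:
step 0: pivot 25 → sign +
step 1: row/col 1 already zero → sign 0
signature = (1, 0, 1)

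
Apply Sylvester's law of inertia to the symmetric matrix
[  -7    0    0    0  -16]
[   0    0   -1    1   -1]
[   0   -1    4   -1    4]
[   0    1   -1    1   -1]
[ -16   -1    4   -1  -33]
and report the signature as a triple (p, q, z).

Answer: (2, 3, 0)

Derivation:
step 0: pivot -7 → sign −
step 1: pivot 4 → sign +
step 2: pivot -1/4 → sign −
step 3: pivot 3 → sign +
step 4: pivot -3/7 → sign −
signature = (2, 3, 0)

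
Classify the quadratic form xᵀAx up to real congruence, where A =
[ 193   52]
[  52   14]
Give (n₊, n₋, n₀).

step 0: pivot 193 → sign +
step 1: pivot -2/193 → sign −
signature = (1, 1, 0)

Answer: (1, 1, 0)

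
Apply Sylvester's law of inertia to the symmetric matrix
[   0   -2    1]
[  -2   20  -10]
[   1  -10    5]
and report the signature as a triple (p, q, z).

step 0: pivot 20 → sign +
step 1: pivot -1/5 → sign −
step 2: row/col 2 already zero → sign 0
signature = (1, 1, 1)

Answer: (1, 1, 1)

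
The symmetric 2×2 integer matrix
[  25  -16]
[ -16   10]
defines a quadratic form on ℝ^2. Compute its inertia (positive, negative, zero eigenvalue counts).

step 0: pivot 25 → sign +
step 1: pivot -6/25 → sign −
signature = (1, 1, 0)

Answer: (1, 1, 0)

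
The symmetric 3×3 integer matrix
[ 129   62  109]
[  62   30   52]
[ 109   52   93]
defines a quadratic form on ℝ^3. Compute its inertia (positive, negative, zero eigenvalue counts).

Answer: (3, 0, 0)

Derivation:
step 0: pivot 129 → sign +
step 1: pivot 26/129 → sign +
step 2: pivot 2/13 → sign +
signature = (3, 0, 0)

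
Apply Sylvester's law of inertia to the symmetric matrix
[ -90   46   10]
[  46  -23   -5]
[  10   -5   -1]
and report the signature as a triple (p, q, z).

Answer: (2, 1, 0)

Derivation:
step 0: pivot -90 → sign −
step 1: pivot 23/45 → sign +
step 2: pivot 2/23 → sign +
signature = (2, 1, 0)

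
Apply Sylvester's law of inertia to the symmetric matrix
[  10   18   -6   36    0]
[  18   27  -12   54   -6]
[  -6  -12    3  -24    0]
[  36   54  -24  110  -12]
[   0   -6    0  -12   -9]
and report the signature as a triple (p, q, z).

step 0: pivot 10 → sign +
step 1: pivot -27/5 → sign −
step 2: pivot -1/3 → sign −
step 3: pivot 2 → sign +
step 4: pivot 3 → sign +
signature = (3, 2, 0)

Answer: (3, 2, 0)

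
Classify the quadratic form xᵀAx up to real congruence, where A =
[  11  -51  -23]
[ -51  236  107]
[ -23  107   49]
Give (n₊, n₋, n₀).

step 0: pivot 11 → sign +
step 1: pivot -5/11 → sign −
step 2: pivot 6/5 → sign +
signature = (2, 1, 0)

Answer: (2, 1, 0)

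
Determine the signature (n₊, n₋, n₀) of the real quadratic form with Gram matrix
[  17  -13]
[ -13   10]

step 0: pivot 17 → sign +
step 1: pivot 1/17 → sign +
signature = (2, 0, 0)

Answer: (2, 0, 0)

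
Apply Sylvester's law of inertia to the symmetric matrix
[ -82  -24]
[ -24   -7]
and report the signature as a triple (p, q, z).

Answer: (1, 1, 0)

Derivation:
step 0: pivot -82 → sign −
step 1: pivot 1/41 → sign +
signature = (1, 1, 0)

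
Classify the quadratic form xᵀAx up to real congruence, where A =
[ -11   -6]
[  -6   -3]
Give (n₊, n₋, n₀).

Answer: (1, 1, 0)

Derivation:
step 0: pivot -11 → sign −
step 1: pivot 3/11 → sign +
signature = (1, 1, 0)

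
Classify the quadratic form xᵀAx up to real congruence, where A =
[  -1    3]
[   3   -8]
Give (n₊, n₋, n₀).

step 0: pivot -1 → sign −
step 1: pivot 1 → sign +
signature = (1, 1, 0)

Answer: (1, 1, 0)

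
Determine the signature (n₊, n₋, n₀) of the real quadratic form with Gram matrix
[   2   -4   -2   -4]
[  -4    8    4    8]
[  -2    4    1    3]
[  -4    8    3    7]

step 0: pivot 2 → sign +
step 1: pivot -1 → sign −
step 2: row/col 2 already zero → sign 0
step 3: row/col 3 already zero → sign 0
signature = (1, 1, 2)

Answer: (1, 1, 2)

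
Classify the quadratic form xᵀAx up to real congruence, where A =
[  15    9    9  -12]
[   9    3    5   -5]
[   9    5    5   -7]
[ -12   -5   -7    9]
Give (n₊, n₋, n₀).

Answer: (2, 2, 0)

Derivation:
step 0: pivot 15 → sign +
step 1: pivot -12/5 → sign −
step 2: pivot -1/3 → sign −
step 3: pivot 3/2 → sign +
signature = (2, 2, 0)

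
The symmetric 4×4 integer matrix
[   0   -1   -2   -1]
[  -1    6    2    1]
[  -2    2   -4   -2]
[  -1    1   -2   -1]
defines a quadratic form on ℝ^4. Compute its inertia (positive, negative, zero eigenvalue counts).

step 0: pivot 6 → sign +
step 1: pivot -1/6 → sign −
step 2: pivot 12 → sign +
step 3: row/col 3 already zero → sign 0
signature = (2, 1, 1)

Answer: (2, 1, 1)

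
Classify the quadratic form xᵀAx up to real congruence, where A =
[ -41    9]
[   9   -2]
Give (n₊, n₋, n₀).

step 0: pivot -41 → sign −
step 1: pivot -1/41 → sign −
signature = (0, 2, 0)

Answer: (0, 2, 0)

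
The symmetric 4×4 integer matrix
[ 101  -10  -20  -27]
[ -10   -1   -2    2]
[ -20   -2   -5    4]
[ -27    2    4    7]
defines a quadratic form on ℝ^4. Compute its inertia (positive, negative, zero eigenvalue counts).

Answer: (2, 2, 0)

Derivation:
step 0: pivot 101 → sign +
step 1: pivot -201/101 → sign −
step 2: pivot -1 → sign −
step 3: pivot 2/201 → sign +
signature = (2, 2, 0)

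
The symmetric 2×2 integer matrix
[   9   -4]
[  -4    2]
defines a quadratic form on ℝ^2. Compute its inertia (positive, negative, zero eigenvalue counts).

Answer: (2, 0, 0)

Derivation:
step 0: pivot 9 → sign +
step 1: pivot 2/9 → sign +
signature = (2, 0, 0)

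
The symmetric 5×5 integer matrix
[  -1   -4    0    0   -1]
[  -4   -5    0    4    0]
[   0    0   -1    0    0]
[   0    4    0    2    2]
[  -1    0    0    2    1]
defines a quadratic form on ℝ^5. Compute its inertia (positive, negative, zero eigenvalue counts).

step 0: pivot -1 → sign −
step 1: pivot 11 → sign +
step 2: pivot -1 → sign −
step 3: pivot 6/11 → sign +
step 4: row/col 4 already zero → sign 0
signature = (2, 2, 1)

Answer: (2, 2, 1)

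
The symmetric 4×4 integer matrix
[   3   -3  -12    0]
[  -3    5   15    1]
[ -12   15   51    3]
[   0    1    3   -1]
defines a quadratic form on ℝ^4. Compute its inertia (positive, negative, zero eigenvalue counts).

step 0: pivot 3 → sign +
step 1: pivot 2 → sign +
step 2: pivot -3/2 → sign −
step 3: row/col 3 already zero → sign 0
signature = (2, 1, 1)

Answer: (2, 1, 1)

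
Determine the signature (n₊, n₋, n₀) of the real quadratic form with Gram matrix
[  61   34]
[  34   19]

step 0: pivot 61 → sign +
step 1: pivot 3/61 → sign +
signature = (2, 0, 0)

Answer: (2, 0, 0)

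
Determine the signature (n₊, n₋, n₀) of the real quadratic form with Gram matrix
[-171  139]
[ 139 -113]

step 0: pivot -171 → sign −
step 1: pivot -2/171 → sign −
signature = (0, 2, 0)

Answer: (0, 2, 0)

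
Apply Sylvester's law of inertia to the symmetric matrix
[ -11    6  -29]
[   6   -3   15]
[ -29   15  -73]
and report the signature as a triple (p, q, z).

Answer: (2, 1, 0)

Derivation:
step 0: pivot -11 → sign −
step 1: pivot 3/11 → sign +
step 2: pivot 1 → sign +
signature = (2, 1, 0)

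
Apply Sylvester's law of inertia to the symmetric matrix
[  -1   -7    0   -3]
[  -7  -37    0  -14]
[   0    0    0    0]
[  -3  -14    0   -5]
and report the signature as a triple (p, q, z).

Answer: (1, 2, 1)

Derivation:
step 0: pivot -1 → sign −
step 1: pivot 12 → sign +
step 2: pivot -1/12 → sign −
step 3: row/col 3 already zero → sign 0
signature = (1, 2, 1)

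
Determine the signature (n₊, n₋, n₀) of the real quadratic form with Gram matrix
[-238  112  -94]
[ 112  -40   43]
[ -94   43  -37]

step 0: pivot -238 → sign −
step 1: pivot 216/17 → sign +
step 2: pivot 1/168 → sign +
signature = (2, 1, 0)

Answer: (2, 1, 0)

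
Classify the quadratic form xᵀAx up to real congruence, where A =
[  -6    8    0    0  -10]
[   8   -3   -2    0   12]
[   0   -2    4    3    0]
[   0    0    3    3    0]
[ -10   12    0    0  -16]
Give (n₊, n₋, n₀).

Answer: (4, 1, 0)

Derivation:
step 0: pivot -6 → sign −
step 1: pivot 23/3 → sign +
step 2: pivot 80/23 → sign +
step 3: pivot 33/80 → sign +
step 4: pivot 2/11 → sign +
signature = (4, 1, 0)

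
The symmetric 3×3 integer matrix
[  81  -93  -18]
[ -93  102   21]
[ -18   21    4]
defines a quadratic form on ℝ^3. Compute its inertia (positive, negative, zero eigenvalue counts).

step 0: pivot 81 → sign +
step 1: pivot -43/9 → sign −
step 2: pivot 1/43 → sign +
signature = (2, 1, 0)

Answer: (2, 1, 0)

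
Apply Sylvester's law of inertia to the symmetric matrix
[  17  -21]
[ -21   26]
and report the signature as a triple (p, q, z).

Answer: (2, 0, 0)

Derivation:
step 0: pivot 17 → sign +
step 1: pivot 1/17 → sign +
signature = (2, 0, 0)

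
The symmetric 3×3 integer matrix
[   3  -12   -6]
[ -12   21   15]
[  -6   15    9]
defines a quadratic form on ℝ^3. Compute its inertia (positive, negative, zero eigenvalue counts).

Answer: (1, 1, 1)

Derivation:
step 0: pivot 3 → sign +
step 1: pivot -27 → sign −
step 2: row/col 2 already zero → sign 0
signature = (1, 1, 1)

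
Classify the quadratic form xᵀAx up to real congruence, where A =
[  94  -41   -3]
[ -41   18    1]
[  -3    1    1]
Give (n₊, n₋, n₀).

step 0: pivot 94 → sign +
step 1: pivot 11/94 → sign +
step 2: pivot 1/11 → sign +
signature = (3, 0, 0)

Answer: (3, 0, 0)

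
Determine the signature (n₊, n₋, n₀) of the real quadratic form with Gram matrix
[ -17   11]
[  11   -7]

Answer: (1, 1, 0)

Derivation:
step 0: pivot -17 → sign −
step 1: pivot 2/17 → sign +
signature = (1, 1, 0)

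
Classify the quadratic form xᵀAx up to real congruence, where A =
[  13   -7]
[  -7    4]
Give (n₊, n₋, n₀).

Answer: (2, 0, 0)

Derivation:
step 0: pivot 13 → sign +
step 1: pivot 3/13 → sign +
signature = (2, 0, 0)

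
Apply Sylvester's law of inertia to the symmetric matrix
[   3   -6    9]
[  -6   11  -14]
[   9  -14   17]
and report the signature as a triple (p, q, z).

Answer: (2, 1, 0)

Derivation:
step 0: pivot 3 → sign +
step 1: pivot -1 → sign −
step 2: pivot 6 → sign +
signature = (2, 1, 0)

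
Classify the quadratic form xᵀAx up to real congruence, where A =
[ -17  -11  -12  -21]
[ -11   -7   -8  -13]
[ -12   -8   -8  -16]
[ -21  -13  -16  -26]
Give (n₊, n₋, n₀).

Answer: (1, 2, 1)

Derivation:
step 0: pivot -17 → sign −
step 1: pivot 2/17 → sign +
step 2: pivot -3 → sign −
step 3: row/col 3 already zero → sign 0
signature = (1, 2, 1)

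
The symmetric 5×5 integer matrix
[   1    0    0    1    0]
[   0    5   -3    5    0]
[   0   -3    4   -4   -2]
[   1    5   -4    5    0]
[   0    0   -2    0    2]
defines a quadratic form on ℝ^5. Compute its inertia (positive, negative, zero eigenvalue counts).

step 0: pivot 1 → sign +
step 1: pivot 5 → sign +
step 2: pivot 11/5 → sign +
step 3: pivot -16/11 → sign −
step 4: pivot 3/4 → sign +
signature = (4, 1, 0)

Answer: (4, 1, 0)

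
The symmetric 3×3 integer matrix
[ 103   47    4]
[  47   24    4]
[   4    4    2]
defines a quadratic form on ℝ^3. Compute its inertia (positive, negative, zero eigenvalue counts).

step 0: pivot 103 → sign +
step 1: pivot 263/103 → sign +
step 2: pivot -2/263 → sign −
signature = (2, 1, 0)

Answer: (2, 1, 0)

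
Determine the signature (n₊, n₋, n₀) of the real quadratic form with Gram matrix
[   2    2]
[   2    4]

step 0: pivot 2 → sign +
step 1: pivot 2 → sign +
signature = (2, 0, 0)

Answer: (2, 0, 0)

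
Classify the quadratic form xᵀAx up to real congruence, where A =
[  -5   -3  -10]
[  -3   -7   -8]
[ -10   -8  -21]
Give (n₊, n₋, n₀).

step 0: pivot -5 → sign −
step 1: pivot -26/5 → sign −
step 2: pivot -3/13 → sign −
signature = (0, 3, 0)

Answer: (0, 3, 0)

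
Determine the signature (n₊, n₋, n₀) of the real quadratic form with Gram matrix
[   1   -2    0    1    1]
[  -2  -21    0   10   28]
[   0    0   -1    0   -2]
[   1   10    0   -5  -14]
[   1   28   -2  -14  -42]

step 0: pivot 1 → sign +
step 1: pivot -25 → sign −
step 2: pivot -1 → sign −
step 3: pivot -6/25 → sign −
step 4: pivot -3/2 → sign −
signature = (1, 4, 0)

Answer: (1, 4, 0)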